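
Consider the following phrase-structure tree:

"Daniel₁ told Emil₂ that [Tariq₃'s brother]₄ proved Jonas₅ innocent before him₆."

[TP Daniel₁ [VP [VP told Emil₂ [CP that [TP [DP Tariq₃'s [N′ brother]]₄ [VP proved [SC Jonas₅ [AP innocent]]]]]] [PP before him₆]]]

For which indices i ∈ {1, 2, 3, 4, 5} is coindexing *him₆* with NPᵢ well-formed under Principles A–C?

{2, 3, 4, 5}

*him* is a pronoun, so Principle B applies: it must be free in its binding domain.
Binding domain of *him₆*: the matrix TP, whose subject is Daniel₁.
*Daniel₁* c-commands the pronoun within its binding domain → coindexation would violate Principle B.
*Emil₂* and the pronoun do not c-command one another → neither Principle B nor Principle C is at stake; coindexation permitted.
*Tariq₃* and the pronoun do not c-command one another → neither Principle B nor Principle C is at stake; coindexation permitted.
*[Tariq₃'s brother]₄* and the pronoun do not c-command one another → neither Principle B nor Principle C is at stake; coindexation permitted.
*Jonas₅* and the pronoun do not c-command one another → neither Principle B nor Principle C is at stake; coindexation permitted.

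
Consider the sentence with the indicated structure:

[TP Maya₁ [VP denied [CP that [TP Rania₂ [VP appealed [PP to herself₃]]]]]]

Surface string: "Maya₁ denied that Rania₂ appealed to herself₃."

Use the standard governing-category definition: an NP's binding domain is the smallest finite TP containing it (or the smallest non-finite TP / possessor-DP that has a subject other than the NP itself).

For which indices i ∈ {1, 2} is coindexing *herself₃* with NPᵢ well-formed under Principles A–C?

*herself* is an anaphor, so Principle A applies: it must be bound in its binding domain.
Binding domain of *herself₃*: the embedded TP, whose subject is Rania₂.
*Maya₁* c-commands the anaphor but is outside its binding domain → cannot satisfy Principle A.
*Rania₂* c-commands the anaphor within its binding domain → licit binder.

{2}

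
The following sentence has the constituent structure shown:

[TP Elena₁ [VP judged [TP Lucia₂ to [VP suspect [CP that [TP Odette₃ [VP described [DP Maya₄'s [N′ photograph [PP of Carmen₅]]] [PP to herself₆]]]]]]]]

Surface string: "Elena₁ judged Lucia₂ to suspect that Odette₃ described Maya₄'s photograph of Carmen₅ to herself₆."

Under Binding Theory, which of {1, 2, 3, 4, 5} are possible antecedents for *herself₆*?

{3}

*herself* is an anaphor, so Principle A applies: it must be bound in its binding domain.
Binding domain of *herself₆*: the embedded TP, whose subject is Odette₃.
*Elena₁* c-commands the anaphor but is outside its binding domain → cannot satisfy Principle A.
*Lucia₂* c-commands the anaphor but is outside its binding domain → cannot satisfy Principle A.
*Odette₃* c-commands the anaphor within its binding domain → licit binder.
*Maya₄* does not c-command the anaphor → cannot bind it.
*Carmen₅* does not c-command the anaphor → cannot bind it.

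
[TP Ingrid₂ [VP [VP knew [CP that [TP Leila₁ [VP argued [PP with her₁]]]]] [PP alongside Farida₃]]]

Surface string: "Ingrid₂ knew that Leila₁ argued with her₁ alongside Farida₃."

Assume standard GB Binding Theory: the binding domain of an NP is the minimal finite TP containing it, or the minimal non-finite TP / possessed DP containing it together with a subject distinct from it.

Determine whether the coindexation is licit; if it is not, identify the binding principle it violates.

The two coindexed NPs are *Leila₁* and *her₁*.
*her₁* is a pronoun. Its binding domain is the embedded TP, whose subject is Leila₁.
*Leila₁* c-commands it within that domain and carries the same index.
The pronoun is locally bound → Principle B violation.

Principle B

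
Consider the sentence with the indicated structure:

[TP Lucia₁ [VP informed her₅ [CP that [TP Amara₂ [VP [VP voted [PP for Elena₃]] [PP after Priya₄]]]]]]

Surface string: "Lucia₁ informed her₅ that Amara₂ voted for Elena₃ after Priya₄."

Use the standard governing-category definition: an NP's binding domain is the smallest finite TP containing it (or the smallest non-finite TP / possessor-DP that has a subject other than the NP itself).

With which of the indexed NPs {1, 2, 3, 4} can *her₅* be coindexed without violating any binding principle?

none

*her* is a pronoun, so Principle B applies: it must be free in its binding domain.
Binding domain of *her₅*: the matrix TP, whose subject is Lucia₁.
*Lucia₁* c-commands the pronoun within its binding domain → coindexation would violate Principle B.
*Amara₂*: the pronoun c-commands this R-expression → coindexation would violate Principle C on *Amara₂*.
*Elena₃*: the pronoun c-commands this R-expression → coindexation would violate Principle C on *Elena₃*.
*Priya₄*: the pronoun c-commands this R-expression → coindexation would violate Principle C on *Priya₄*.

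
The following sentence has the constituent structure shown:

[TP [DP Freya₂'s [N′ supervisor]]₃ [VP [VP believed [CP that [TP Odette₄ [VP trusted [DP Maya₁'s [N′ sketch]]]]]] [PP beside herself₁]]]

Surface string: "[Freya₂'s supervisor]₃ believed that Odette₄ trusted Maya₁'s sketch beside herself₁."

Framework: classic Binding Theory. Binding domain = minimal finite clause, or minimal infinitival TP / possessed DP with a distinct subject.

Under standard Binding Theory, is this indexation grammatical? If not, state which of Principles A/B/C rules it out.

The two coindexed NPs are *Maya₁* and *herself₁*.
*herself₁* is an anaphor. Principle A requires it to be bound within its binding domain — the matrix TP, whose subject is [Freya₂'s supervisor]₃.
Within that domain it is c-commanded by *[Freya₂'s supervisor]₃*, which does not share its index.
*Maya₁* does not c-command the anaphor at all.
The anaphor is unbound in its domain → Principle A violation.

Principle A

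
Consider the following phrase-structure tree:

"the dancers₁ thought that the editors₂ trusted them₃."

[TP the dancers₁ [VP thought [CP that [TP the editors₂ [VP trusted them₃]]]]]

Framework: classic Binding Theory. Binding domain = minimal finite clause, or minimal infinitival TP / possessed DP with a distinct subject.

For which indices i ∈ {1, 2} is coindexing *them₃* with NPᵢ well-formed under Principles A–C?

*them* is a pronoun, so Principle B applies: it must be free in its binding domain.
Binding domain of *them₃*: the embedded TP, whose subject is the editors₂.
*the dancers₁* c-commands the pronoun but from outside its binding domain, and is not c-commanded by it → coindexation permitted.
*the editors₂* c-commands the pronoun within its binding domain → coindexation would violate Principle B.

{1}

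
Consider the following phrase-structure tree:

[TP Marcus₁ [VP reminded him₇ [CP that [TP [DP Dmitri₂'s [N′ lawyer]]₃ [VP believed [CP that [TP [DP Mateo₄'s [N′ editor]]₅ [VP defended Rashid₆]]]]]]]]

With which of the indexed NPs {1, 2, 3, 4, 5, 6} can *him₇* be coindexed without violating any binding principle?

none

*him* is a pronoun, so Principle B applies: it must be free in its binding domain.
Binding domain of *him₇*: the matrix TP, whose subject is Marcus₁.
*Marcus₁* c-commands the pronoun within its binding domain → coindexation would violate Principle B.
*Dmitri₂*: the pronoun c-commands this R-expression → coindexation would violate Principle C on *Dmitri₂*.
*[Dmitri₂'s lawyer]₃*: the pronoun c-commands this R-expression → coindexation would violate Principle C on *[Dmitri₂'s lawyer]₃*.
*Mateo₄*: the pronoun c-commands this R-expression → coindexation would violate Principle C on *Mateo₄*.
*[Mateo₄'s editor]₅*: the pronoun c-commands this R-expression → coindexation would violate Principle C on *[Mateo₄'s editor]₅*.
*Rashid₆*: the pronoun c-commands this R-expression → coindexation would violate Principle C on *Rashid₆*.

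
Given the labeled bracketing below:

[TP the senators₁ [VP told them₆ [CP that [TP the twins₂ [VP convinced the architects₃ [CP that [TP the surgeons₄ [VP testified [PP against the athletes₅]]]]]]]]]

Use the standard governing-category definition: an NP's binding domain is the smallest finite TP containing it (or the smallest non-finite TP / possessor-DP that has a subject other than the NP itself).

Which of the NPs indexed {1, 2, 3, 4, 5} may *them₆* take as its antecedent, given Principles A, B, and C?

*them* is a pronoun, so Principle B applies: it must be free in its binding domain.
Binding domain of *them₆*: the matrix TP, whose subject is the senators₁.
*the senators₁* c-commands the pronoun within its binding domain → coindexation would violate Principle B.
*the twins₂*: the pronoun c-commands this R-expression → coindexation would violate Principle C on *the twins₂*.
*the architects₃*: the pronoun c-commands this R-expression → coindexation would violate Principle C on *the architects₃*.
*the surgeons₄*: the pronoun c-commands this R-expression → coindexation would violate Principle C on *the surgeons₄*.
*the athletes₅*: the pronoun c-commands this R-expression → coindexation would violate Principle C on *the athletes₅*.

none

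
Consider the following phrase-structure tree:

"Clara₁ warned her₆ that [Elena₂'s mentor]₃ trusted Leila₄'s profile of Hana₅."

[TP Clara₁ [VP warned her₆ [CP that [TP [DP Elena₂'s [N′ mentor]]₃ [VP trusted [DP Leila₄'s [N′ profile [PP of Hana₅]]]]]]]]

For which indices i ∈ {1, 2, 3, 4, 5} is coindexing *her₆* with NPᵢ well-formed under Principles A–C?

*her* is a pronoun, so Principle B applies: it must be free in its binding domain.
Binding domain of *her₆*: the matrix TP, whose subject is Clara₁.
*Clara₁* c-commands the pronoun within its binding domain → coindexation would violate Principle B.
*Elena₂*: the pronoun c-commands this R-expression → coindexation would violate Principle C on *Elena₂*.
*[Elena₂'s mentor]₃*: the pronoun c-commands this R-expression → coindexation would violate Principle C on *[Elena₂'s mentor]₃*.
*Leila₄*: the pronoun c-commands this R-expression → coindexation would violate Principle C on *Leila₄*.
*Hana₅*: the pronoun c-commands this R-expression → coindexation would violate Principle C on *Hana₅*.

none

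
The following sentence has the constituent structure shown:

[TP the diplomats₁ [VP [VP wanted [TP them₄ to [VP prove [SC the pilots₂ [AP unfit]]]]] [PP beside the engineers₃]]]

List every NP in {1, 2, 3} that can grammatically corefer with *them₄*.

{3}

*them* is a pronoun, so Principle B applies: it must be free in its binding domain.
Binding domain of *them₄*: the matrix TP, whose subject is the diplomats₁.
*the diplomats₁* c-commands the pronoun within its binding domain → coindexation would violate Principle B.
*the pilots₂*: the pronoun c-commands this R-expression → coindexation would violate Principle C on *the pilots₂*.
*the engineers₃* and the pronoun do not c-command one another → neither Principle B nor Principle C is at stake; coindexation permitted.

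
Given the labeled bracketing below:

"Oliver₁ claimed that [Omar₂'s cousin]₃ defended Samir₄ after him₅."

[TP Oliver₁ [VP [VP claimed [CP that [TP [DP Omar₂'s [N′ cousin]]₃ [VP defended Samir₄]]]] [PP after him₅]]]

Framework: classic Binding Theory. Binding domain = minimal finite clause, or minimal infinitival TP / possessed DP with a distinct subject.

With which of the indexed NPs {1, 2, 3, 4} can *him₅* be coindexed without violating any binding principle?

{2, 3, 4}

*him* is a pronoun, so Principle B applies: it must be free in its binding domain.
Binding domain of *him₅*: the matrix TP, whose subject is Oliver₁.
*Oliver₁* c-commands the pronoun within its binding domain → coindexation would violate Principle B.
*Omar₂* and the pronoun do not c-command one another → neither Principle B nor Principle C is at stake; coindexation permitted.
*[Omar₂'s cousin]₃* and the pronoun do not c-command one another → neither Principle B nor Principle C is at stake; coindexation permitted.
*Samir₄* and the pronoun do not c-command one another → neither Principle B nor Principle C is at stake; coindexation permitted.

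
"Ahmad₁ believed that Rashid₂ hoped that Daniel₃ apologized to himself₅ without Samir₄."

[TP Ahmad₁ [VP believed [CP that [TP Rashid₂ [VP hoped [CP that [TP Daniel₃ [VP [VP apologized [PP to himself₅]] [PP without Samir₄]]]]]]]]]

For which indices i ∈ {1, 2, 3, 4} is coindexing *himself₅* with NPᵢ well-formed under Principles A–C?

*himself* is an anaphor, so Principle A applies: it must be bound in its binding domain.
Binding domain of *himself₅*: the embedded TP, whose subject is Daniel₃.
*Ahmad₁* c-commands the anaphor but is outside its binding domain → cannot satisfy Principle A.
*Rashid₂* c-commands the anaphor but is outside its binding domain → cannot satisfy Principle A.
*Daniel₃* c-commands the anaphor within its binding domain → licit binder.
*Samir₄* does not c-command the anaphor → cannot bind it.

{3}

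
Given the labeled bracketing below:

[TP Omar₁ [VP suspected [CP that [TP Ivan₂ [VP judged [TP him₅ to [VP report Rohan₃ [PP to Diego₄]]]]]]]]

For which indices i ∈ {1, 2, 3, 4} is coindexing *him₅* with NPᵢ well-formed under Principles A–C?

*him* is a pronoun, so Principle B applies: it must be free in its binding domain.
Binding domain of *him₅*: the embedded TP, whose subject is Ivan₂.
*Omar₁* c-commands the pronoun but from outside its binding domain, and is not c-commanded by it → coindexation permitted.
*Ivan₂* c-commands the pronoun within its binding domain → coindexation would violate Principle B.
*Rohan₃*: the pronoun c-commands this R-expression → coindexation would violate Principle C on *Rohan₃*.
*Diego₄*: the pronoun c-commands this R-expression → coindexation would violate Principle C on *Diego₄*.

{1}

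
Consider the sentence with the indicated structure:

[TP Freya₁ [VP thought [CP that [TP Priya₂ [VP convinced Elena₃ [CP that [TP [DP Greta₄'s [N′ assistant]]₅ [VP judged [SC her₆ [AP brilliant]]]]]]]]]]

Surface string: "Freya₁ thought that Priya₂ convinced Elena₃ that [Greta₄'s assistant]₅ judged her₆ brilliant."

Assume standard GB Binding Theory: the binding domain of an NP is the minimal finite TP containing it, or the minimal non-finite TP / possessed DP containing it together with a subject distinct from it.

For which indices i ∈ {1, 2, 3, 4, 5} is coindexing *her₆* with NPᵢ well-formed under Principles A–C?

{1, 2, 3, 4}

*her* is a pronoun, so Principle B applies: it must be free in its binding domain.
Binding domain of *her₆*: the embedded TP, whose subject is [Greta₄'s assistant]₅.
*Freya₁* c-commands the pronoun but from outside its binding domain, and is not c-commanded by it → coindexation permitted.
*Priya₂* c-commands the pronoun but from outside its binding domain, and is not c-commanded by it → coindexation permitted.
*Elena₃* c-commands the pronoun but from outside its binding domain, and is not c-commanded by it → coindexation permitted.
*Greta₄* and the pronoun do not c-command one another → neither Principle B nor Principle C is at stake; coindexation permitted.
*[Greta₄'s assistant]₅* c-commands the pronoun within its binding domain → coindexation would violate Principle B.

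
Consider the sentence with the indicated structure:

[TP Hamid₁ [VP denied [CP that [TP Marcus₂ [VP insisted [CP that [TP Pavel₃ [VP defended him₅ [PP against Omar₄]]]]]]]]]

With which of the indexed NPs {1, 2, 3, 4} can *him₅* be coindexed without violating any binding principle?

{1, 2}

*him* is a pronoun, so Principle B applies: it must be free in its binding domain.
Binding domain of *him₅*: the embedded TP, whose subject is Pavel₃.
*Hamid₁* c-commands the pronoun but from outside its binding domain, and is not c-commanded by it → coindexation permitted.
*Marcus₂* c-commands the pronoun but from outside its binding domain, and is not c-commanded by it → coindexation permitted.
*Pavel₃* c-commands the pronoun within its binding domain → coindexation would violate Principle B.
*Omar₄*: the pronoun c-commands this R-expression → coindexation would violate Principle C on *Omar₄*.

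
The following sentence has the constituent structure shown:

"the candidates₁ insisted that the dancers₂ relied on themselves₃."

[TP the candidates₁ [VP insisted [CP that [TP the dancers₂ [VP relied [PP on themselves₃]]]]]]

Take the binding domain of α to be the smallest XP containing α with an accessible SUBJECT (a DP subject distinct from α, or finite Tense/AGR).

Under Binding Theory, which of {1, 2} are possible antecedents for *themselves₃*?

{2}

*themselves* is an anaphor, so Principle A applies: it must be bound in its binding domain.
Binding domain of *themselves₃*: the embedded TP, whose subject is the dancers₂.
*the candidates₁* c-commands the anaphor but is outside its binding domain → cannot satisfy Principle A.
*the dancers₂* c-commands the anaphor within its binding domain → licit binder.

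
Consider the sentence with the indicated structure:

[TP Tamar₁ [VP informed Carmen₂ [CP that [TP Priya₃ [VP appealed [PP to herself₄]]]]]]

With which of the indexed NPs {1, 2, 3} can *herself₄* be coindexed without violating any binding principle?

{3}

*herself* is an anaphor, so Principle A applies: it must be bound in its binding domain.
Binding domain of *herself₄*: the embedded TP, whose subject is Priya₃.
*Tamar₁* c-commands the anaphor but is outside its binding domain → cannot satisfy Principle A.
*Carmen₂* c-commands the anaphor but is outside its binding domain → cannot satisfy Principle A.
*Priya₃* c-commands the anaphor within its binding domain → licit binder.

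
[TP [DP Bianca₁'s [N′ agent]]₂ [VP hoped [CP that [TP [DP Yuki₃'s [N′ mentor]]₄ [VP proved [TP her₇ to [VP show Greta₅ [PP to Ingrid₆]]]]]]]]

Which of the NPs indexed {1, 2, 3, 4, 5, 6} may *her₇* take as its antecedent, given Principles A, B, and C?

*her* is a pronoun, so Principle B applies: it must be free in its binding domain.
Binding domain of *her₇*: the embedded TP, whose subject is [Yuki₃'s mentor]₄.
*Bianca₁* and the pronoun do not c-command one another → neither Principle B nor Principle C is at stake; coindexation permitted.
*[Bianca₁'s agent]₂* c-commands the pronoun but from outside its binding domain, and is not c-commanded by it → coindexation permitted.
*Yuki₃* and the pronoun do not c-command one another → neither Principle B nor Principle C is at stake; coindexation permitted.
*[Yuki₃'s mentor]₄* c-commands the pronoun within its binding domain → coindexation would violate Principle B.
*Greta₅*: the pronoun c-commands this R-expression → coindexation would violate Principle C on *Greta₅*.
*Ingrid₆*: the pronoun c-commands this R-expression → coindexation would violate Principle C on *Ingrid₆*.

{1, 2, 3}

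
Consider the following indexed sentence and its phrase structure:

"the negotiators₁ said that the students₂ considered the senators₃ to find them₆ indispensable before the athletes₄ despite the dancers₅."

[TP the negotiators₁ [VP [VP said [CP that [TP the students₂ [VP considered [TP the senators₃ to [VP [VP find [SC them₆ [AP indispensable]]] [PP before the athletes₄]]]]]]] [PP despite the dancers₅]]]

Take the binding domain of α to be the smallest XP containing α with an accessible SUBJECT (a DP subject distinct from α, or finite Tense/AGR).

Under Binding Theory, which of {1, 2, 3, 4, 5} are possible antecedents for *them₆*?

*them* is a pronoun, so Principle B applies: it must be free in its binding domain.
Binding domain of *them₆*: the embedded TP, whose subject is the senators₃.
*the negotiators₁* c-commands the pronoun but from outside its binding domain, and is not c-commanded by it → coindexation permitted.
*the students₂* c-commands the pronoun but from outside its binding domain, and is not c-commanded by it → coindexation permitted.
*the senators₃* c-commands the pronoun within its binding domain → coindexation would violate Principle B.
*the athletes₄* and the pronoun do not c-command one another → neither Principle B nor Principle C is at stake; coindexation permitted.
*the dancers₅* and the pronoun do not c-command one another → neither Principle B nor Principle C is at stake; coindexation permitted.

{1, 2, 4, 5}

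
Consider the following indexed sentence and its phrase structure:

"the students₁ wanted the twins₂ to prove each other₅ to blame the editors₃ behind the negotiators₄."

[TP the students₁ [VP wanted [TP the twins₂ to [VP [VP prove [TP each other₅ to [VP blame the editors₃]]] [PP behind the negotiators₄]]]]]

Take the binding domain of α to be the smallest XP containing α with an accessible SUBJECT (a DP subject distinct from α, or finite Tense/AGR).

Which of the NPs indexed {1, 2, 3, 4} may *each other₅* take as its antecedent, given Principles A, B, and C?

{2}

*each other* is an anaphor, so Principle A applies: it must be bound in its binding domain.
Binding domain of *each other₅*: the embedded TP, whose subject is the twins₂.
*the students₁* c-commands the anaphor but is outside its binding domain → cannot satisfy Principle A.
*the twins₂* c-commands the anaphor within its binding domain → licit binder.
*the editors₃* does not c-command the anaphor → cannot bind it.
*the negotiators₄* does not c-command the anaphor → cannot bind it.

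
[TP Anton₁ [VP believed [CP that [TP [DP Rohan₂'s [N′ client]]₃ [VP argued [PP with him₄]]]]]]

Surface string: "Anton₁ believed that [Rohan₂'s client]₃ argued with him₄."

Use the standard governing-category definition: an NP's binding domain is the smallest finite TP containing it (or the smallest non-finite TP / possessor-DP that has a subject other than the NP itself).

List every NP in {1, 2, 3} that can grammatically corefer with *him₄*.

*him* is a pronoun, so Principle B applies: it must be free in its binding domain.
Binding domain of *him₄*: the embedded TP, whose subject is [Rohan₂'s client]₃.
*Anton₁* c-commands the pronoun but from outside its binding domain, and is not c-commanded by it → coindexation permitted.
*Rohan₂* and the pronoun do not c-command one another → neither Principle B nor Principle C is at stake; coindexation permitted.
*[Rohan₂'s client]₃* c-commands the pronoun within its binding domain → coindexation would violate Principle B.

{1, 2}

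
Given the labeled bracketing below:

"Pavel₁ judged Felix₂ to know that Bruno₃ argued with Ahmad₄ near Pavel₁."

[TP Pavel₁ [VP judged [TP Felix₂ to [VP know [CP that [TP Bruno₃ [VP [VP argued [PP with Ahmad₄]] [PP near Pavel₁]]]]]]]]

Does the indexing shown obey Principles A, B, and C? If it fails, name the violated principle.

The two coindexed NPs are *Pavel₁* (the lower occurrence) and *Pavel₁* (the higher occurrence).
*Pavel₁* (the lower occurrence) is an R-expression. Principle C requires it to be free everywhere.
*Pavel₁* (the higher occurrence) c-commands it and carries the same index.
The R-expression is bound → Principle C violation.

Principle C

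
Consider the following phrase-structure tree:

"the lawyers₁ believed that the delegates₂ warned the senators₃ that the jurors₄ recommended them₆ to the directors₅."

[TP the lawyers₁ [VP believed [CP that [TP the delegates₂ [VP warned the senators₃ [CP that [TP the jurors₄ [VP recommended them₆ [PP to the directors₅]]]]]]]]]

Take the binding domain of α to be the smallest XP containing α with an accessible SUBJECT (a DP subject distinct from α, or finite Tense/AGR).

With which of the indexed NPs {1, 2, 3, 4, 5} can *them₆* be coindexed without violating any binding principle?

{1, 2, 3}

*them* is a pronoun, so Principle B applies: it must be free in its binding domain.
Binding domain of *them₆*: the embedded TP, whose subject is the jurors₄.
*the lawyers₁* c-commands the pronoun but from outside its binding domain, and is not c-commanded by it → coindexation permitted.
*the delegates₂* c-commands the pronoun but from outside its binding domain, and is not c-commanded by it → coindexation permitted.
*the senators₃* c-commands the pronoun but from outside its binding domain, and is not c-commanded by it → coindexation permitted.
*the jurors₄* c-commands the pronoun within its binding domain → coindexation would violate Principle B.
*the directors₅*: the pronoun c-commands this R-expression → coindexation would violate Principle C on *the directors₅*.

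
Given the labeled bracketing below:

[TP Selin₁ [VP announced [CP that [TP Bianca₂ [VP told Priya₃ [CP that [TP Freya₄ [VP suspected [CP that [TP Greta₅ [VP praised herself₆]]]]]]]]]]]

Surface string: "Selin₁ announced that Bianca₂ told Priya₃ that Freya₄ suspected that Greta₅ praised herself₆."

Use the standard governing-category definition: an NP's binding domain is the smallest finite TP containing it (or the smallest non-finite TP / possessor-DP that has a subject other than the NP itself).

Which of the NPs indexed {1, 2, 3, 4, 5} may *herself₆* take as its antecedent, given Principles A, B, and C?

*herself* is an anaphor, so Principle A applies: it must be bound in its binding domain.
Binding domain of *herself₆*: the embedded TP, whose subject is Greta₅.
*Selin₁* c-commands the anaphor but is outside its binding domain → cannot satisfy Principle A.
*Bianca₂* c-commands the anaphor but is outside its binding domain → cannot satisfy Principle A.
*Priya₃* c-commands the anaphor but is outside its binding domain → cannot satisfy Principle A.
*Freya₄* c-commands the anaphor but is outside its binding domain → cannot satisfy Principle A.
*Greta₅* c-commands the anaphor within its binding domain → licit binder.

{5}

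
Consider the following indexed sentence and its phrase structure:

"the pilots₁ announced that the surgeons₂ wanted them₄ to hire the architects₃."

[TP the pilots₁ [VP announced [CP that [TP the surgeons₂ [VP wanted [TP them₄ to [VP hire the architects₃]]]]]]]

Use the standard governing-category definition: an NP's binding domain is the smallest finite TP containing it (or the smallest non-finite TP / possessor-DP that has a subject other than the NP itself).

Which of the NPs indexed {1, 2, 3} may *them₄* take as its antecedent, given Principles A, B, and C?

*them* is a pronoun, so Principle B applies: it must be free in its binding domain.
Binding domain of *them₄*: the embedded TP, whose subject is the surgeons₂.
*the pilots₁* c-commands the pronoun but from outside its binding domain, and is not c-commanded by it → coindexation permitted.
*the surgeons₂* c-commands the pronoun within its binding domain → coindexation would violate Principle B.
*the architects₃*: the pronoun c-commands this R-expression → coindexation would violate Principle C on *the architects₃*.

{1}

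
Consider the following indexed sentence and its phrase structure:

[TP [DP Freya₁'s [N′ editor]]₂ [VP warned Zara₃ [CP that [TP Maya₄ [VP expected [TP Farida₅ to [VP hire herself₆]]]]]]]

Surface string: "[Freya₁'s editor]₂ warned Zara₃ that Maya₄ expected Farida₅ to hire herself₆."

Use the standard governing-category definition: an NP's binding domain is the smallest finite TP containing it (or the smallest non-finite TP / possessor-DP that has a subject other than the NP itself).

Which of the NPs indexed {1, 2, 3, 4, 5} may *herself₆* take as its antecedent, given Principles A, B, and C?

{5}

*herself* is an anaphor, so Principle A applies: it must be bound in its binding domain.
Binding domain of *herself₆*: the embedded TP, whose subject is Farida₅.
*Freya₁* does not c-command the anaphor → cannot bind it.
*[Freya₁'s editor]₂* c-commands the anaphor but is outside its binding domain → cannot satisfy Principle A.
*Zara₃* c-commands the anaphor but is outside its binding domain → cannot satisfy Principle A.
*Maya₄* c-commands the anaphor but is outside its binding domain → cannot satisfy Principle A.
*Farida₅* c-commands the anaphor within its binding domain → licit binder.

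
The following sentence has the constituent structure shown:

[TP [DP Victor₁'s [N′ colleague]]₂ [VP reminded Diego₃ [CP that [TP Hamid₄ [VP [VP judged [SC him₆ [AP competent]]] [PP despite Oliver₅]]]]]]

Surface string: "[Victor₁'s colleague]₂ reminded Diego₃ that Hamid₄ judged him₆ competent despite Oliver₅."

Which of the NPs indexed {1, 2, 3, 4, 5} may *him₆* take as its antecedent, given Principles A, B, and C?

*him* is a pronoun, so Principle B applies: it must be free in its binding domain.
Binding domain of *him₆*: the embedded TP, whose subject is Hamid₄.
*Victor₁* and the pronoun do not c-command one another → neither Principle B nor Principle C is at stake; coindexation permitted.
*[Victor₁'s colleague]₂* c-commands the pronoun but from outside its binding domain, and is not c-commanded by it → coindexation permitted.
*Diego₃* c-commands the pronoun but from outside its binding domain, and is not c-commanded by it → coindexation permitted.
*Hamid₄* c-commands the pronoun within its binding domain → coindexation would violate Principle B.
*Oliver₅* and the pronoun do not c-command one another → neither Principle B nor Principle C is at stake; coindexation permitted.

{1, 2, 3, 5}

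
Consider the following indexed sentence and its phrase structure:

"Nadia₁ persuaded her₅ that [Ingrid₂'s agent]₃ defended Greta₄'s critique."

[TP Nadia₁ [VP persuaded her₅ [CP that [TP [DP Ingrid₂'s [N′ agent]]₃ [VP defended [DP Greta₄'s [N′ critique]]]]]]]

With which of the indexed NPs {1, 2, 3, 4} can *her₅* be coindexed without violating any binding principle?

none

*her* is a pronoun, so Principle B applies: it must be free in its binding domain.
Binding domain of *her₅*: the matrix TP, whose subject is Nadia₁.
*Nadia₁* c-commands the pronoun within its binding domain → coindexation would violate Principle B.
*Ingrid₂*: the pronoun c-commands this R-expression → coindexation would violate Principle C on *Ingrid₂*.
*[Ingrid₂'s agent]₃*: the pronoun c-commands this R-expression → coindexation would violate Principle C on *[Ingrid₂'s agent]₃*.
*Greta₄*: the pronoun c-commands this R-expression → coindexation would violate Principle C on *Greta₄*.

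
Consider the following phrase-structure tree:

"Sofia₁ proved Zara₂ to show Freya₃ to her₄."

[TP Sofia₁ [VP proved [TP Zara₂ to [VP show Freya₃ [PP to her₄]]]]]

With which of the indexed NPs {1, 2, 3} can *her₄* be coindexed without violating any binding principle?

*her* is a pronoun, so Principle B applies: it must be free in its binding domain.
Binding domain of *her₄*: the embedded TP, whose subject is Zara₂.
*Sofia₁* c-commands the pronoun but from outside its binding domain, and is not c-commanded by it → coindexation permitted.
*Zara₂* c-commands the pronoun within its binding domain → coindexation would violate Principle B.
*Freya₃* c-commands the pronoun within its binding domain → coindexation would violate Principle B.

{1}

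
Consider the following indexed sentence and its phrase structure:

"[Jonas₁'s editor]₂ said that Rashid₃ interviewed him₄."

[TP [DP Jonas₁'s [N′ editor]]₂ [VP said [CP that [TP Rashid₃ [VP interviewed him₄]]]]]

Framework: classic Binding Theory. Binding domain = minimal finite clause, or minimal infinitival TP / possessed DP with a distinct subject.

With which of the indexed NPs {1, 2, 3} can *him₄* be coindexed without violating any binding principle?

*him* is a pronoun, so Principle B applies: it must be free in its binding domain.
Binding domain of *him₄*: the embedded TP, whose subject is Rashid₃.
*Jonas₁* and the pronoun do not c-command one another → neither Principle B nor Principle C is at stake; coindexation permitted.
*[Jonas₁'s editor]₂* c-commands the pronoun but from outside its binding domain, and is not c-commanded by it → coindexation permitted.
*Rashid₃* c-commands the pronoun within its binding domain → coindexation would violate Principle B.

{1, 2}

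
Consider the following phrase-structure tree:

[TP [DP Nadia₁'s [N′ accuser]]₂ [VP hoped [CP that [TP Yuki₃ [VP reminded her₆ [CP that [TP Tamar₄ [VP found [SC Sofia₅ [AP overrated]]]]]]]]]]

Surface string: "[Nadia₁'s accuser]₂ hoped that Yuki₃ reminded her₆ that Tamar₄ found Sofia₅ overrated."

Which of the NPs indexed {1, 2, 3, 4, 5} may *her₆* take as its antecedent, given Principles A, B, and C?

*her* is a pronoun, so Principle B applies: it must be free in its binding domain.
Binding domain of *her₆*: the embedded TP, whose subject is Yuki₃.
*Nadia₁* and the pronoun do not c-command one another → neither Principle B nor Principle C is at stake; coindexation permitted.
*[Nadia₁'s accuser]₂* c-commands the pronoun but from outside its binding domain, and is not c-commanded by it → coindexation permitted.
*Yuki₃* c-commands the pronoun within its binding domain → coindexation would violate Principle B.
*Tamar₄*: the pronoun c-commands this R-expression → coindexation would violate Principle C on *Tamar₄*.
*Sofia₅*: the pronoun c-commands this R-expression → coindexation would violate Principle C on *Sofia₅*.

{1, 2}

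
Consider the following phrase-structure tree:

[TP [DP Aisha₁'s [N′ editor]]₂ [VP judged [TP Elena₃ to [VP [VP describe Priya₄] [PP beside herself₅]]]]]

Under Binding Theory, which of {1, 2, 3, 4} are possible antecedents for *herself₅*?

{3}

*herself* is an anaphor, so Principle A applies: it must be bound in its binding domain.
Binding domain of *herself₅*: the embedded TP, whose subject is Elena₃.
*Aisha₁* does not c-command the anaphor → cannot bind it.
*[Aisha₁'s editor]₂* c-commands the anaphor but is outside its binding domain → cannot satisfy Principle A.
*Elena₃* c-commands the anaphor within its binding domain → licit binder.
*Priya₄* does not c-command the anaphor → cannot bind it.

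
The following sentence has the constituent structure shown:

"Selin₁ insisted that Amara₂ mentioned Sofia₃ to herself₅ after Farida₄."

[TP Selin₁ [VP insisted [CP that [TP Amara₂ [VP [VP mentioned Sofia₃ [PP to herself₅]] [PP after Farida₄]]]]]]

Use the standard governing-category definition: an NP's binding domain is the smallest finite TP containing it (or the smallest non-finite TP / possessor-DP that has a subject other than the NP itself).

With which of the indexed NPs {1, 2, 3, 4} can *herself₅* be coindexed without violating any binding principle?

{2, 3}

*herself* is an anaphor, so Principle A applies: it must be bound in its binding domain.
Binding domain of *herself₅*: the embedded TP, whose subject is Amara₂.
*Selin₁* c-commands the anaphor but is outside its binding domain → cannot satisfy Principle A.
*Amara₂* c-commands the anaphor within its binding domain → licit binder.
*Sofia₃* c-commands the anaphor within its binding domain → licit binder.
*Farida₄* does not c-command the anaphor → cannot bind it.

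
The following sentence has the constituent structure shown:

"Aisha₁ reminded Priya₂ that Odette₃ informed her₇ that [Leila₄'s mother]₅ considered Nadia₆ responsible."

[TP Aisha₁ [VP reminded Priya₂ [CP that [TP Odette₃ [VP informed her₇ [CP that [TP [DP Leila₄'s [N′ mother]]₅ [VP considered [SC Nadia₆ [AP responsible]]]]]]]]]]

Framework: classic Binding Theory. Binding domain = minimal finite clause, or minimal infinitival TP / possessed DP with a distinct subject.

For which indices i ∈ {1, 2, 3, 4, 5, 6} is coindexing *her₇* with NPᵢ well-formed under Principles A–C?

*her* is a pronoun, so Principle B applies: it must be free in its binding domain.
Binding domain of *her₇*: the embedded TP, whose subject is Odette₃.
*Aisha₁* c-commands the pronoun but from outside its binding domain, and is not c-commanded by it → coindexation permitted.
*Priya₂* c-commands the pronoun but from outside its binding domain, and is not c-commanded by it → coindexation permitted.
*Odette₃* c-commands the pronoun within its binding domain → coindexation would violate Principle B.
*Leila₄*: the pronoun c-commands this R-expression → coindexation would violate Principle C on *Leila₄*.
*[Leila₄'s mother]₅*: the pronoun c-commands this R-expression → coindexation would violate Principle C on *[Leila₄'s mother]₅*.
*Nadia₆*: the pronoun c-commands this R-expression → coindexation would violate Principle C on *Nadia₆*.

{1, 2}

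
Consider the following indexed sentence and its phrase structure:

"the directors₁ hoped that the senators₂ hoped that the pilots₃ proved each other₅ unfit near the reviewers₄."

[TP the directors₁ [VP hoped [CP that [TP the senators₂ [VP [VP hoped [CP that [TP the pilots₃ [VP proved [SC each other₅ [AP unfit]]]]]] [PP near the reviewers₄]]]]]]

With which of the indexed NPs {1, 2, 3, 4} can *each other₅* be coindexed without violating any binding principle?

*each other* is an anaphor, so Principle A applies: it must be bound in its binding domain.
Binding domain of *each other₅*: the embedded TP, whose subject is the pilots₃.
*the directors₁* c-commands the anaphor but is outside its binding domain → cannot satisfy Principle A.
*the senators₂* c-commands the anaphor but is outside its binding domain → cannot satisfy Principle A.
*the pilots₃* c-commands the anaphor within its binding domain → licit binder.
*the reviewers₄* does not c-command the anaphor → cannot bind it.

{3}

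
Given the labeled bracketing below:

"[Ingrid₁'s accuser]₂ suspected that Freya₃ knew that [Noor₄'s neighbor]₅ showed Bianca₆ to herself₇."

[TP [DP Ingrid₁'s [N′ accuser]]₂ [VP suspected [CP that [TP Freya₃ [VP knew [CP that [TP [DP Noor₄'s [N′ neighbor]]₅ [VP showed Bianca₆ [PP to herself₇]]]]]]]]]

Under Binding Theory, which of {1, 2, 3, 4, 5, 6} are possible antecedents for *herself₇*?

*herself* is an anaphor, so Principle A applies: it must be bound in its binding domain.
Binding domain of *herself₇*: the embedded TP, whose subject is [Noor₄'s neighbor]₅.
*Ingrid₁* does not c-command the anaphor → cannot bind it.
*[Ingrid₁'s accuser]₂* c-commands the anaphor but is outside its binding domain → cannot satisfy Principle A.
*Freya₃* c-commands the anaphor but is outside its binding domain → cannot satisfy Principle A.
*Noor₄* does not c-command the anaphor → cannot bind it.
*[Noor₄'s neighbor]₅* c-commands the anaphor within its binding domain → licit binder.
*Bianca₆* c-commands the anaphor within its binding domain → licit binder.

{5, 6}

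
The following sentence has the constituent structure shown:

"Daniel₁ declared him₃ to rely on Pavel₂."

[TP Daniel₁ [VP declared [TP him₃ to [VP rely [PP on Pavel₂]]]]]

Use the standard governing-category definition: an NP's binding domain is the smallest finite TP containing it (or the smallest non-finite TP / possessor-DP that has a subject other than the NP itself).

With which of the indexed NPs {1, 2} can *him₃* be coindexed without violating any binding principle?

*him* is a pronoun, so Principle B applies: it must be free in its binding domain.
Binding domain of *him₃*: the matrix TP, whose subject is Daniel₁.
*Daniel₁* c-commands the pronoun within its binding domain → coindexation would violate Principle B.
*Pavel₂*: the pronoun c-commands this R-expression → coindexation would violate Principle C on *Pavel₂*.

none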